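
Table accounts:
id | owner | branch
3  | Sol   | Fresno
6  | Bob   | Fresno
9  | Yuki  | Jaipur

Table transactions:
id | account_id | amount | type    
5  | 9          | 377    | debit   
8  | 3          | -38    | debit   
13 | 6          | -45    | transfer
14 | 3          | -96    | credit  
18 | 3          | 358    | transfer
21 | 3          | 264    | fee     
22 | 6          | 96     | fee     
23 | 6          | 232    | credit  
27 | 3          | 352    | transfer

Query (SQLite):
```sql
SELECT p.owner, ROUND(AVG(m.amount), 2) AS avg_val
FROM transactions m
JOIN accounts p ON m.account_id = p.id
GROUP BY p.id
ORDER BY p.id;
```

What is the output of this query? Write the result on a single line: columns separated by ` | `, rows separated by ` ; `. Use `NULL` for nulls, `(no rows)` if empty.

Sol | 168 ; Bob | 94.33 ; Yuki | 377

Join each transactions row to its accounts via account_id.
Group joined rows by accounts.id; compute ROUND(AVG(m.amount), 2) per group.
  3: ids {8, 14, 18, 21, 27} → ROUND(AVG(m.amount), 2)=168
  6: ids {13, 22, 23} → ROUND(AVG(m.amount), 2)=94.33
  9: ids {5} → ROUND(AVG(m.amount), 2)=377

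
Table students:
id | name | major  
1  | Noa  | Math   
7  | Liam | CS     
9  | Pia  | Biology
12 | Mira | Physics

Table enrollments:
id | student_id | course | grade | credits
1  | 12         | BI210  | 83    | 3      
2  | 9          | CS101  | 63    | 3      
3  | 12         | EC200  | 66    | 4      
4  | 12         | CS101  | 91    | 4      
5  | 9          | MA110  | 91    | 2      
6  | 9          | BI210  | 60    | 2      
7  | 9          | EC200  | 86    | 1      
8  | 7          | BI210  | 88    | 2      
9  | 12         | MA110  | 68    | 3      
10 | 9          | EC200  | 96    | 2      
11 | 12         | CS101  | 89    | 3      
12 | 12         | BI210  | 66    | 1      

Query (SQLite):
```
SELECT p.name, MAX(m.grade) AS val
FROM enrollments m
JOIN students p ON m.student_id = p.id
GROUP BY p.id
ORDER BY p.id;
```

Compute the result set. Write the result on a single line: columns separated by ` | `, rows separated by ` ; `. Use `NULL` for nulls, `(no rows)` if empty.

Join each enrollments row to its students via student_id.
Group joined rows by students.id; compute MAX(m.grade) per group.
  7: ids {8} → MAX(m.grade)=88
  9: ids {2, 5, 6, 7, 10} → MAX(m.grade)=96
  12: ids {1, 3, 4, 9, 11, 12} → MAX(m.grade)=91

Liam | 88 ; Pia | 96 ; Mira | 91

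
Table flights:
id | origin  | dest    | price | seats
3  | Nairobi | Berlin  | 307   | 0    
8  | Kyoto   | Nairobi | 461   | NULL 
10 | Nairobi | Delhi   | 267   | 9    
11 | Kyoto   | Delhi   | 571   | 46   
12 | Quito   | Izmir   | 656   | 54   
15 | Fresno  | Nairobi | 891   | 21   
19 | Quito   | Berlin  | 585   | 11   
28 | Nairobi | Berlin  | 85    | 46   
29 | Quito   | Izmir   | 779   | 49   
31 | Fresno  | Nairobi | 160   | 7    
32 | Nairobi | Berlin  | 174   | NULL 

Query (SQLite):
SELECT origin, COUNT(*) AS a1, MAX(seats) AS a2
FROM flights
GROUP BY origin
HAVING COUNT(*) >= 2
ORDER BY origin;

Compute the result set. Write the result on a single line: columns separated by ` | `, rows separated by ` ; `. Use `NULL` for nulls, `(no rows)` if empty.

Fresno | 2 | 21 ; Kyoto | 2 | 46 ; Nairobi | 4 | 46 ; Quito | 3 | 54

Group flights by origin.
Per group compute: COUNT(*), MAX(seats).
HAVING: drop groups with fewer than 2 rows.
  Fresno: ids {15, 31} → COUNT(*)=2, MAX(seats)=21
  Kyoto: ids {8, 11} → COUNT(*)=2, MAX(seats)=46
  Nairobi: ids {3, 10, 28, 32} → COUNT(*)=4, MAX(seats)=46
  Quito: ids {12, 19, 29} → COUNT(*)=3, MAX(seats)=54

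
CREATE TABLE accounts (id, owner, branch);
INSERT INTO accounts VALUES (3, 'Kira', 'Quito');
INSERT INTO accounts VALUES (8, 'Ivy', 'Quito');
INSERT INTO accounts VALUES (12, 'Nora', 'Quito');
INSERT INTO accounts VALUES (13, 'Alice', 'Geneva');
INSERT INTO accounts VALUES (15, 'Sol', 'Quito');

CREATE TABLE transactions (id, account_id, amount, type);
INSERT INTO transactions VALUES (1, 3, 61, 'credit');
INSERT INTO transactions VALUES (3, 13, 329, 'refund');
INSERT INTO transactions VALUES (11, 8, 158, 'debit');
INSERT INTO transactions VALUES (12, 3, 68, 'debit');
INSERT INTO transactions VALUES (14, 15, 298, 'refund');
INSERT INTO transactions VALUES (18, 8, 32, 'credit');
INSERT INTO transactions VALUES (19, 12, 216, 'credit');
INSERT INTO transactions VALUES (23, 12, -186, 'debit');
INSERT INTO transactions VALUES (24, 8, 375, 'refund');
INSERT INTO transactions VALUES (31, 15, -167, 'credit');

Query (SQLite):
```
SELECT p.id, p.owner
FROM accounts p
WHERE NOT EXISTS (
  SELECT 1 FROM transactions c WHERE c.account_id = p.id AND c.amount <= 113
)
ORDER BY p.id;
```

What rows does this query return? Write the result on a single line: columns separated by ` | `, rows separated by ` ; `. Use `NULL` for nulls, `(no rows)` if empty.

For each accounts row, check whether any transactions with matching account_id has amount <= 113.
Keep rows where that is false.

13 | Alice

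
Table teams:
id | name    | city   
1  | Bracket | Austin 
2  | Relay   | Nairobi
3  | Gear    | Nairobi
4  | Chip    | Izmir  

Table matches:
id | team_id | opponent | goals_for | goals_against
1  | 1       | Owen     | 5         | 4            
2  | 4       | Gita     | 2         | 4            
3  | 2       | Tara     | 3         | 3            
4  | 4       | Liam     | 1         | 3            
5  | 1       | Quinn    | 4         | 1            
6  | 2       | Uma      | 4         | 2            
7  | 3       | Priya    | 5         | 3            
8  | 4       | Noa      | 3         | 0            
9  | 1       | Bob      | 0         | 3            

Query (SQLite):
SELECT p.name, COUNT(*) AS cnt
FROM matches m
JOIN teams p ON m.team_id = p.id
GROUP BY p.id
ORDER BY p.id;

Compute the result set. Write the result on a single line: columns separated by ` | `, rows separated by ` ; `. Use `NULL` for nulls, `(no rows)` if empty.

Bracket | 3 ; Relay | 2 ; Gear | 1 ; Chip | 3

Join each matches row to its teams via team_id.
Group joined rows by teams.id; compute COUNT(*) per group.
  1: ids {1, 5, 9} → COUNT(*)=3
  2: ids {3, 6} → COUNT(*)=2
  3: ids {7} → COUNT(*)=1
  4: ids {2, 4, 8} → COUNT(*)=3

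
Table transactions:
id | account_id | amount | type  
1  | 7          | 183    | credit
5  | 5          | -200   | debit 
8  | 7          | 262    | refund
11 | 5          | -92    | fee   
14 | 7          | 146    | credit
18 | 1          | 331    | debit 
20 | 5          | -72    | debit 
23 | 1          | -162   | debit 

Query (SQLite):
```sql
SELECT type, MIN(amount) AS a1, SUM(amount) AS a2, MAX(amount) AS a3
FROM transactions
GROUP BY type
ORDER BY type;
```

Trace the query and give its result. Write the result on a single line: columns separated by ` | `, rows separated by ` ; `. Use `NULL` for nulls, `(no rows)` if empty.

credit | 146 | 329 | 183 ; debit | -200 | -103 | 331 ; fee | -92 | -92 | -92 ; refund | 262 | 262 | 262

Group transactions by type.
Per group compute: MIN(amount), SUM(amount), MAX(amount).
  credit: ids {1, 14} → MIN(amount)=146, SUM(amount)=329, MAX(amount)=183
  debit: ids {5, 18, 20, 23} → MIN(amount)=-200, SUM(amount)=-103, MAX(amount)=331
  fee: ids {11} → MIN(amount)=-92, SUM(amount)=-92, MAX(amount)=-92
  refund: ids {8} → MIN(amount)=262, SUM(amount)=262, MAX(amount)=262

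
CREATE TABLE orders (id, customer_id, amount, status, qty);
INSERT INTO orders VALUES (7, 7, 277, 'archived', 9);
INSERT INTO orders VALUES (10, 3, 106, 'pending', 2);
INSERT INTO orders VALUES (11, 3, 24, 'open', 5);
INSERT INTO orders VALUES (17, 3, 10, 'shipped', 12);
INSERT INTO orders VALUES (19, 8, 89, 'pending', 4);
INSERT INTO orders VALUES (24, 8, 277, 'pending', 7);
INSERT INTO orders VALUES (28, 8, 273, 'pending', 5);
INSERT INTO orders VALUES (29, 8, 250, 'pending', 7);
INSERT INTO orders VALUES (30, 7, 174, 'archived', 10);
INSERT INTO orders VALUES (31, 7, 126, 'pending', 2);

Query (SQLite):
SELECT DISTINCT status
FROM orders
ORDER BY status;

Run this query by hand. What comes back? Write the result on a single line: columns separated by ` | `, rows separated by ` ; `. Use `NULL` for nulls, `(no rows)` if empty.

Collect distinct status values from orders.

archived ; open ; pending ; shipped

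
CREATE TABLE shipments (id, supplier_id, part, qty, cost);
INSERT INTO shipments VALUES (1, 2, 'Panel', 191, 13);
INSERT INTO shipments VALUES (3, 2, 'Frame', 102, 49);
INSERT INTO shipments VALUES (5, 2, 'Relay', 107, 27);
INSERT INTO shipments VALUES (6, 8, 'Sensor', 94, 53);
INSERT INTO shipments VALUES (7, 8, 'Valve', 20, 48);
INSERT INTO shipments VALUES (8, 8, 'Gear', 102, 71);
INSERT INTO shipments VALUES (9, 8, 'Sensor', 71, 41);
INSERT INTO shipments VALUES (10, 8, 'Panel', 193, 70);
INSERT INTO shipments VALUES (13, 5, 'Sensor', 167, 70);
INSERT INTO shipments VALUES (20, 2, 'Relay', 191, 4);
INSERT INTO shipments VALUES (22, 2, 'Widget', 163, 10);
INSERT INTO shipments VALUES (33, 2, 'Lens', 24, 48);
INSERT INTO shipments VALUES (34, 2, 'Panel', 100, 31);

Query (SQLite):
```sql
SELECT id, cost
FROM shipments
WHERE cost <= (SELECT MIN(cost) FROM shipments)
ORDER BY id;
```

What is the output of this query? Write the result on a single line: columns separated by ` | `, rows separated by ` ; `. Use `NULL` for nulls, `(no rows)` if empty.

Scalar subquery: MIN(cost) over all shipments rows = 4.
Keep rows where cost <= that value.

20 | 4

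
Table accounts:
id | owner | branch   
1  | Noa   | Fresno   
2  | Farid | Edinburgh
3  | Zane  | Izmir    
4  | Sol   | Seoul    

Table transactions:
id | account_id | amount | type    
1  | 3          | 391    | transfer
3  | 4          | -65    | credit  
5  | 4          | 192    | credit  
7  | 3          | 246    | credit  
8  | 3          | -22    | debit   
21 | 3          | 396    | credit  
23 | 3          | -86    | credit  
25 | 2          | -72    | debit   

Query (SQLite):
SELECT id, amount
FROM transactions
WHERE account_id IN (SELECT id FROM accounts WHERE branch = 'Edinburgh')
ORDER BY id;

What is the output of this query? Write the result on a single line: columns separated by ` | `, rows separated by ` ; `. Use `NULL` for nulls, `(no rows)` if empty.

Inner query: accounts.id where branch = 'Edinburgh'.
Outer: keep transactions rows whose account_id is in that set.
Inner query → {2}

25 | -72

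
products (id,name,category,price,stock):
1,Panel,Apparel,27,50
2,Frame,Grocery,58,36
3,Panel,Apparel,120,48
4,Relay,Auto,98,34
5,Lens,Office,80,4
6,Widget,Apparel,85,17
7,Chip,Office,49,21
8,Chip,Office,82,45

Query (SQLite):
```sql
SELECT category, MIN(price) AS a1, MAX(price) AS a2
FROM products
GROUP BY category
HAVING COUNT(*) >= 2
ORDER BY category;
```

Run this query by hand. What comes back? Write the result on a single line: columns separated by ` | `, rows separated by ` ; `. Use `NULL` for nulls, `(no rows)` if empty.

Group products by category.
Per group compute: MIN(price), MAX(price).
HAVING: drop groups with fewer than 2 rows.
  Apparel: ids {1, 3, 6} → MIN(price)=27, MAX(price)=120
  Auto: ids {4} → MIN(price)=98, MAX(price)=98
  Grocery: ids {2} → MIN(price)=58, MAX(price)=58
  Office: ids {5, 7, 8} → MIN(price)=49, MAX(price)=82

Apparel | 27 | 120 ; Office | 49 | 82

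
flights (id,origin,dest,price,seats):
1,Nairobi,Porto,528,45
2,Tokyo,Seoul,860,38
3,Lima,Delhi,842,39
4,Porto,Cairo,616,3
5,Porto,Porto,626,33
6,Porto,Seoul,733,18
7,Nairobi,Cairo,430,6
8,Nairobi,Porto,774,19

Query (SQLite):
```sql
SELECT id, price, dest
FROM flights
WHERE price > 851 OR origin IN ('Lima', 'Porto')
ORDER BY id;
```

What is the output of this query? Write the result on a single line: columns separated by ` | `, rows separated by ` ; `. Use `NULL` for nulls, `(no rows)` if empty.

2 | 860 | Seoul ; 3 | 842 | Delhi ; 4 | 616 | Cairo ; 5 | 626 | Porto ; 6 | 733 | Seoul

price > 851: ids {2}
origin IN ('Lima', 'Porto'): ids {3, 4, 5, 6}
Combine with OR.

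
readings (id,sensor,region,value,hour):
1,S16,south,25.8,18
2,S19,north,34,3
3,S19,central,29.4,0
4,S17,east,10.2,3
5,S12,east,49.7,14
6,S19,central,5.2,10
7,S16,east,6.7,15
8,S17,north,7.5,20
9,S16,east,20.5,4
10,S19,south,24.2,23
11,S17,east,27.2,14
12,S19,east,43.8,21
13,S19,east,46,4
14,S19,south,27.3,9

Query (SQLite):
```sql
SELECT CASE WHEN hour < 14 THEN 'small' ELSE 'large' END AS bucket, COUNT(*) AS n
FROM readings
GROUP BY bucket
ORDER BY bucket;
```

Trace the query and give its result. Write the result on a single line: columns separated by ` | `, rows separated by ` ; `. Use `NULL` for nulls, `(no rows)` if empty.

large | 7 ; small | 7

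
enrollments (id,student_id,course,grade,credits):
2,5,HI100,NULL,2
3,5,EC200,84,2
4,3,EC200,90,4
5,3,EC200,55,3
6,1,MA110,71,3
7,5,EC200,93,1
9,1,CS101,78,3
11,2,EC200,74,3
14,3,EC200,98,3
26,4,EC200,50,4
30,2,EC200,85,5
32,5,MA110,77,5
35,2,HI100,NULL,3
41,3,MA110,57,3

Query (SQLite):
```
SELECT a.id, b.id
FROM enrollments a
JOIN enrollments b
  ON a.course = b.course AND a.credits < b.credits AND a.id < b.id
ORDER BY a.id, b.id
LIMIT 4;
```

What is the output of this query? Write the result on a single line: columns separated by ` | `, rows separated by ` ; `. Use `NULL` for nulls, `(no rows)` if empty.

Pairs (a,b) with same course, a.credits < b.credits, a.id < b.id.
course groups: CS101:{9} EC200:{3,4,5,7,11,14,26,30} HI100:{2,35} MA110:{6,32,41}
Ordered by (a.id, b.id); first 4.

2 | 35 ; 3 | 4 ; 3 | 5 ; 3 | 11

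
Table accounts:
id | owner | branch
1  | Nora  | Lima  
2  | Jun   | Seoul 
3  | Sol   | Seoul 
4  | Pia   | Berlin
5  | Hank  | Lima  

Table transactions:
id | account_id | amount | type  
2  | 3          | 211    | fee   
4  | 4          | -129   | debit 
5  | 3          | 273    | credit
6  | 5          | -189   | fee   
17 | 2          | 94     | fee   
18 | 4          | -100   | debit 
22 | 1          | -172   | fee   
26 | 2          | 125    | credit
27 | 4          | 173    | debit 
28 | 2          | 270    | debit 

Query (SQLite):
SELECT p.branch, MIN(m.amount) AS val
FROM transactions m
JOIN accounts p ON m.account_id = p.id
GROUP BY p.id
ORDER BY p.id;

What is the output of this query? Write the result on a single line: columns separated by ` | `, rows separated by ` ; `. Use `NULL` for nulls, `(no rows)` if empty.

Join each transactions row to its accounts via account_id.
Group joined rows by accounts.id; compute MIN(m.amount) per group.
  1: ids {22} → MIN(m.amount)=-172
  2: ids {17, 26, 28} → MIN(m.amount)=94
  3: ids {2, 5} → MIN(m.amount)=211
  4: ids {4, 18, 27} → MIN(m.amount)=-129
  5: ids {6} → MIN(m.amount)=-189

Lima | -172 ; Seoul | 94 ; Seoul | 211 ; Berlin | -129 ; Lima | -189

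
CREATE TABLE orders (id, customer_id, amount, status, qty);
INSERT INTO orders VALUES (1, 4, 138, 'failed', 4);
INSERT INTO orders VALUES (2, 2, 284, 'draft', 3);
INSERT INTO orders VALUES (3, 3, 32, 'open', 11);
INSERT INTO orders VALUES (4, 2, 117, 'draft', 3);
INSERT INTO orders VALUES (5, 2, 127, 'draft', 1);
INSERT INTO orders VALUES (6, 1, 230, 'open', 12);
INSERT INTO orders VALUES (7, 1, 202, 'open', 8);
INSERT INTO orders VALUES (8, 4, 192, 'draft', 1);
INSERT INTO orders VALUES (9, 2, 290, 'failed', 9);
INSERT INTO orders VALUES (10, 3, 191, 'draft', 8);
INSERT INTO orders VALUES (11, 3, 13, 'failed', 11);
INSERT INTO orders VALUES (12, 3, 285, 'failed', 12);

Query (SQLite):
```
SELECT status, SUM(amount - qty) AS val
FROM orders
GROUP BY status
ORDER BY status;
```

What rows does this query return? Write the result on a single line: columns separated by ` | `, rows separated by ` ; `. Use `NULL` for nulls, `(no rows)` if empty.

For each row compute amount - qty.
Group by status; take SUM of the expression per group.
  draft: ids {2, 4, 5, 8, 10} → SUM(amount - qty)=895
  failed: ids {1, 9, 11, 12} → SUM(amount - qty)=690
  open: ids {3, 6, 7} → SUM(amount - qty)=433

draft | 895 ; failed | 690 ; open | 433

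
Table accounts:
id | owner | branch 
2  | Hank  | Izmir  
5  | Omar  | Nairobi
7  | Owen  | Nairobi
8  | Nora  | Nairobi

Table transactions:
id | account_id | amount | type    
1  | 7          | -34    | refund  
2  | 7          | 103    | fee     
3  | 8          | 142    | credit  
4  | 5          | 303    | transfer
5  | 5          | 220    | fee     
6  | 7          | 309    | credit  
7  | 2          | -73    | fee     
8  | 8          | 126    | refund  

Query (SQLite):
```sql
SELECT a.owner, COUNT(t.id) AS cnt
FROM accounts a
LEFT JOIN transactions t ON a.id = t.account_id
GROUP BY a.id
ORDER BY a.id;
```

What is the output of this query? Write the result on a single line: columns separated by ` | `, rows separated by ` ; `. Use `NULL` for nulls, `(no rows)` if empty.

Hank | 1 ; Omar | 2 ; Owen | 3 ; Nora | 2

LEFT JOIN keeps every accounts row; unmatched ones get NULL for transactions columns.
Group by accounts.id and compute COUNT(t.id). COUNT(col) of an all-NULL group is 0.
  2: ids {7} → COUNT(t.id)=1
  5: ids {4, 5} → COUNT(t.id)=2
  7: ids {1, 2, 6} → COUNT(t.id)=3
  8: ids {3, 8} → COUNT(t.id)=2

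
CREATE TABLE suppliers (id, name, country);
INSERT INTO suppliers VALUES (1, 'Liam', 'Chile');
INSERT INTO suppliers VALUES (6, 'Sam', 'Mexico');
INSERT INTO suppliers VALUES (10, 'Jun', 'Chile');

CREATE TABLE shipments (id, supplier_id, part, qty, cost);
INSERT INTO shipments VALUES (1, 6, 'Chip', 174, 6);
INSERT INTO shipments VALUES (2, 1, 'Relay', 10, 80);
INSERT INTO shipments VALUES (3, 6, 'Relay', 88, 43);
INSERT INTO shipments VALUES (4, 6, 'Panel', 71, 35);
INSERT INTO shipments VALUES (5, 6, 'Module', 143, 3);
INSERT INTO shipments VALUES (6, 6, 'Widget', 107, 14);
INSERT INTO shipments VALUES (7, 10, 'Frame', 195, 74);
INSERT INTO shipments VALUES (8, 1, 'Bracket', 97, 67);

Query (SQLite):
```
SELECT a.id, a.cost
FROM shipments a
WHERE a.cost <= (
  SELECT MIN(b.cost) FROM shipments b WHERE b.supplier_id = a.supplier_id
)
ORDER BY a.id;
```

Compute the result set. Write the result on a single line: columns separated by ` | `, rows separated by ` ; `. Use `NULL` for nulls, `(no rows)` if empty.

5 | 3 ; 7 | 74 ; 8 | 67

For each shipments row a, compute MIN(cost) over rows sharing a.supplier_id.
Keep row a if a.cost <= that per-group MIN.
  supplier_id=1: MIN(cost) = 67
  supplier_id=6: MIN(cost) = 3
  supplier_id=10: MIN(cost) = 74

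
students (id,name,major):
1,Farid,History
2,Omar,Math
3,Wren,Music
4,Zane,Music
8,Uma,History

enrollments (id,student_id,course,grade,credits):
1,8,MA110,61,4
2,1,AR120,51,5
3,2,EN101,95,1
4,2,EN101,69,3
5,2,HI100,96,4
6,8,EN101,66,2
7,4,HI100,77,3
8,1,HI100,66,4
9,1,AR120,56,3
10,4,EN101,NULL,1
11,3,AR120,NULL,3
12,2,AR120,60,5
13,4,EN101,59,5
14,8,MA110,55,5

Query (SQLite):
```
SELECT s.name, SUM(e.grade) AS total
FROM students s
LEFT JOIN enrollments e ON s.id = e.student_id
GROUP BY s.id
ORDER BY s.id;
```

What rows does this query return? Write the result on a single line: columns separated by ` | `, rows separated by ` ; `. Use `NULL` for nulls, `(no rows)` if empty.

LEFT JOIN keeps every students row; unmatched ones get NULL for enrollments columns.
Group by students.id and compute SUM(e.grade). SUM over an all-NULL group is NULL.
  1: ids {2, 8, 9} → SUM(e.grade)=173
  2: ids {3, 4, 5, 12} → SUM(e.grade)=320
  3: ids {11} → SUM(e.grade)=NULL
  4: ids {7, 10, 13} → SUM(e.grade)=136
  8: ids {1, 6, 14} → SUM(e.grade)=182

Farid | 173 ; Omar | 320 ; Wren | NULL ; Zane | 136 ; Uma | 182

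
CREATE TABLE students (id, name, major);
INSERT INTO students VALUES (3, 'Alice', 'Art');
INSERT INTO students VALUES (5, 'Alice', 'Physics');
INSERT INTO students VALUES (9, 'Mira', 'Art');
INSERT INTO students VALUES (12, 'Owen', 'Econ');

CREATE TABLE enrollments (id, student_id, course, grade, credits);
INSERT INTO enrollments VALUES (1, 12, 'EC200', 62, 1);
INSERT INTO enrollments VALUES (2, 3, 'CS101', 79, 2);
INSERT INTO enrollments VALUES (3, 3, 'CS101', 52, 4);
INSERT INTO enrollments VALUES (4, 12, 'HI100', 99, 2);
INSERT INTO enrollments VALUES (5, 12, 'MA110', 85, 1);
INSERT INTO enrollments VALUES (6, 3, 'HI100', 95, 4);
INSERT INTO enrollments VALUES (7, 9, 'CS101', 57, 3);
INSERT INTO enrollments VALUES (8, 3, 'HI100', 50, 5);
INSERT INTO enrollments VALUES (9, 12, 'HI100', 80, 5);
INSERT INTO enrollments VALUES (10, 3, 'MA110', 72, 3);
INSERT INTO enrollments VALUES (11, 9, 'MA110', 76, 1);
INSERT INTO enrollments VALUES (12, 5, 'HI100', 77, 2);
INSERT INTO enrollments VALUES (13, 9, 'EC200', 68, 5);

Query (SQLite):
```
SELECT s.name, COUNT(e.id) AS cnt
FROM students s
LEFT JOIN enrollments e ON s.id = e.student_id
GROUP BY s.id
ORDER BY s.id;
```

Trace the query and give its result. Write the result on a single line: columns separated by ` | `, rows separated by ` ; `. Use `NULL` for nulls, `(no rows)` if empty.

Alice | 5 ; Alice | 1 ; Mira | 3 ; Owen | 4

LEFT JOIN keeps every students row; unmatched ones get NULL for enrollments columns.
Group by students.id and compute COUNT(e.id). COUNT(col) of an all-NULL group is 0.
  3: ids {2, 3, 6, 8, 10} → COUNT(e.id)=5
  5: ids {12} → COUNT(e.id)=1
  9: ids {7, 11, 13} → COUNT(e.id)=3
  12: ids {1, 4, 5, 9} → COUNT(e.id)=4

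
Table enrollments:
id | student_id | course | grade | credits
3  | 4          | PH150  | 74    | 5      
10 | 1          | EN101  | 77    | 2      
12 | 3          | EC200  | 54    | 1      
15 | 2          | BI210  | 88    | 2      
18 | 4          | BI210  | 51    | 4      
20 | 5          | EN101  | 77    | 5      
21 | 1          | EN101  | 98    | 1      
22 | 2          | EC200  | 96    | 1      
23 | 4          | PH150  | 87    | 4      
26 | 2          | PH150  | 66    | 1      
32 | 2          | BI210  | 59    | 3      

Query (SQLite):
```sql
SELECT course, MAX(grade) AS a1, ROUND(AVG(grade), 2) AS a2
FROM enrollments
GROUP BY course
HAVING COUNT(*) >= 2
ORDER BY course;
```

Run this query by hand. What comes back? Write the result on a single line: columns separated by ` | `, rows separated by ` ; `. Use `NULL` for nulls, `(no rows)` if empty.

Group enrollments by course.
Per group compute: MAX(grade), ROUND(AVG(grade), 2).
HAVING: drop groups with fewer than 2 rows.
  BI210: ids {15, 18, 32} → MAX(grade)=88, ROUND(AVG(grade), 2)=66
  EC200: ids {12, 22} → MAX(grade)=96, ROUND(AVG(grade), 2)=75
  EN101: ids {10, 20, 21} → MAX(grade)=98, ROUND(AVG(grade), 2)=84
  PH150: ids {3, 23, 26} → MAX(grade)=87, ROUND(AVG(grade), 2)=75.67

BI210 | 88 | 66 ; EC200 | 96 | 75 ; EN101 | 98 | 84 ; PH150 | 87 | 75.67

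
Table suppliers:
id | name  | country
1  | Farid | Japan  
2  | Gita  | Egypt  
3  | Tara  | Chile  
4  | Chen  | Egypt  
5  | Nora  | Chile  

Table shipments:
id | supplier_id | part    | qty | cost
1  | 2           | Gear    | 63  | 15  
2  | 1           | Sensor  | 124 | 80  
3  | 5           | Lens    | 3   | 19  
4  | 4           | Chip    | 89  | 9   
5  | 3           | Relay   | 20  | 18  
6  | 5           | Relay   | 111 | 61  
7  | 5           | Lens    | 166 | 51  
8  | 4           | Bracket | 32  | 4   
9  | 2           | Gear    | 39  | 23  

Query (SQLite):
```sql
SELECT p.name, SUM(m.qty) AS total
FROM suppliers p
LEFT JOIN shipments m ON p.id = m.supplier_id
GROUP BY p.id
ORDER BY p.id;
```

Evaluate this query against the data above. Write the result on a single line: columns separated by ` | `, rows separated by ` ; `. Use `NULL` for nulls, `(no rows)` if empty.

LEFT JOIN keeps every suppliers row; unmatched ones get NULL for shipments columns.
Group by suppliers.id and compute SUM(m.qty). SUM over an all-NULL group is NULL.
  1: ids {2} → SUM(m.qty)=124
  2: ids {1, 9} → SUM(m.qty)=102
  3: ids {5} → SUM(m.qty)=20
  4: ids {4, 8} → SUM(m.qty)=121
  5: ids {3, 6, 7} → SUM(m.qty)=280

Farid | 124 ; Gita | 102 ; Tara | 20 ; Chen | 121 ; Nora | 280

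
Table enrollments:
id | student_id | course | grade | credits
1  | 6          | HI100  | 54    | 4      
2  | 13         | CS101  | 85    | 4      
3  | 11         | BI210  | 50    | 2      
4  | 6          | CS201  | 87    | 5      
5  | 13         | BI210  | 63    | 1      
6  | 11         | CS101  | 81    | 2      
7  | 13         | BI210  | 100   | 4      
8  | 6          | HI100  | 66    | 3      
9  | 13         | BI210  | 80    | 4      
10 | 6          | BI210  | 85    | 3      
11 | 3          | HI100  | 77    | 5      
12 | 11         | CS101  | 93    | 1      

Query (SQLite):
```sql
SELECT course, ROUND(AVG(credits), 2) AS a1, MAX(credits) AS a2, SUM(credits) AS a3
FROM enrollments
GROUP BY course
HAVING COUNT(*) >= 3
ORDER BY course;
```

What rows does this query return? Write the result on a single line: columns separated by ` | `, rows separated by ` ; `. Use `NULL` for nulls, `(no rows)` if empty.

Group enrollments by course.
Per group compute: ROUND(AVG(credits), 2), MAX(credits), SUM(credits).
HAVING: drop groups with fewer than 3 rows.
  BI210: ids {3, 5, 7, 9, 10} → ROUND(AVG(credits), 2)=2.8, MAX(credits)=4, SUM(credits)=14
  CS101: ids {2, 6, 12} → ROUND(AVG(credits), 2)=2.33, MAX(credits)=4, SUM(credits)=7
  CS201: ids {4} → ROUND(AVG(credits), 2)=5, MAX(credits)=5, SUM(credits)=5
  HI100: ids {1, 8, 11} → ROUND(AVG(credits), 2)=4, MAX(credits)=5, SUM(credits)=12

BI210 | 2.8 | 4 | 14 ; CS101 | 2.33 | 4 | 7 ; HI100 | 4 | 5 | 12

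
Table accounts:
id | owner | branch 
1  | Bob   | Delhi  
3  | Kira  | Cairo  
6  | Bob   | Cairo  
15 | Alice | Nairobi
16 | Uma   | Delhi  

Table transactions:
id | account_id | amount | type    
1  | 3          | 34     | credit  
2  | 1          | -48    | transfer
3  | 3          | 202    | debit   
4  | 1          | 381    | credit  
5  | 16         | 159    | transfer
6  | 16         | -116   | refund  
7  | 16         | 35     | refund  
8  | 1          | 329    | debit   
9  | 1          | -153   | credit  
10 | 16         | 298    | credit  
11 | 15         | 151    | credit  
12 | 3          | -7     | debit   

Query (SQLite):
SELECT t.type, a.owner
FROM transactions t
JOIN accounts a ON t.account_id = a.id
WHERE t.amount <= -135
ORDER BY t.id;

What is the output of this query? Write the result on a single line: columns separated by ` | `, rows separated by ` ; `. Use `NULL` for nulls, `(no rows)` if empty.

Each transactions row matches the accounts row where account_id = accounts.id.
Then keep rows with t.amount <= -135.

credit | Bob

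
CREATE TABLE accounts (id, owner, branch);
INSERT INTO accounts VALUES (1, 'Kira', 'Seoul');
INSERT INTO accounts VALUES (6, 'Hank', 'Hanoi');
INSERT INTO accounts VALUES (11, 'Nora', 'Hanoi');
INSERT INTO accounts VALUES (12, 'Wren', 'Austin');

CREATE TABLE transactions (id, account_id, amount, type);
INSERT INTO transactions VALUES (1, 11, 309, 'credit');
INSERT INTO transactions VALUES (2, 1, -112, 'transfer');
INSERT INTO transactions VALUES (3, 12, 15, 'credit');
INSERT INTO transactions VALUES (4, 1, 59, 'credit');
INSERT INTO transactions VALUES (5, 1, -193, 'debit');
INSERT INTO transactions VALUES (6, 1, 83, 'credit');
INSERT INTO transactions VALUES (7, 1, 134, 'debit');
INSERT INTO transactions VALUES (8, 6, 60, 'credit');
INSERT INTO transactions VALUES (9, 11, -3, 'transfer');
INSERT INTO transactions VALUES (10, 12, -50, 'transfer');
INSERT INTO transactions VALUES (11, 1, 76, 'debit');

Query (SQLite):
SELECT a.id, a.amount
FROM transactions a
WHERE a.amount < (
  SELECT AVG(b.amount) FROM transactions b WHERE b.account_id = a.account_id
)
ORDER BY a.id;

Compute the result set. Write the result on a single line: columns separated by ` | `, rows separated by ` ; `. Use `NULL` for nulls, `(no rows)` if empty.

2 | -112 ; 5 | -193 ; 9 | -3 ; 10 | -50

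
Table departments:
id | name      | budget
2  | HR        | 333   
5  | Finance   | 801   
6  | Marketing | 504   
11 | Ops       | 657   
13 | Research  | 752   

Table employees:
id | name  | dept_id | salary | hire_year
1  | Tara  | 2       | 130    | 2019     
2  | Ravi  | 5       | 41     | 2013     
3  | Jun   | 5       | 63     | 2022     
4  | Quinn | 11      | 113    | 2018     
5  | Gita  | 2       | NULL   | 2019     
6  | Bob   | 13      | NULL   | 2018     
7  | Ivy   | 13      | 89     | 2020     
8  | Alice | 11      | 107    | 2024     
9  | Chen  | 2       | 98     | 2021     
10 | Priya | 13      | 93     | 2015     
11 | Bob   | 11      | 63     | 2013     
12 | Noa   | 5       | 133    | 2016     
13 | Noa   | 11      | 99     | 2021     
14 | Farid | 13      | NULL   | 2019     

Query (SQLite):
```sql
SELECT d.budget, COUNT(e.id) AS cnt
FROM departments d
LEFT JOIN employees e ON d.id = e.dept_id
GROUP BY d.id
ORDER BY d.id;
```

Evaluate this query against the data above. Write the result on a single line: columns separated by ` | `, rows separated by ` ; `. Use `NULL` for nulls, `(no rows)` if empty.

LEFT JOIN keeps every departments row; unmatched ones get NULL for employees columns.
Group by departments.id and compute COUNT(e.id). COUNT(col) of an all-NULL group is 0.
  2: ids {1, 5, 9} → COUNT(e.id)=3
  5: ids {2, 3, 12} → COUNT(e.id)=3
  6: ids {—} → COUNT(e.id)=0
  11: ids {4, 8, 11, 13} → COUNT(e.id)=4
  13: ids {6, 7, 10, 14} → COUNT(e.id)=4

333 | 3 ; 801 | 3 ; 504 | 0 ; 657 | 4 ; 752 | 4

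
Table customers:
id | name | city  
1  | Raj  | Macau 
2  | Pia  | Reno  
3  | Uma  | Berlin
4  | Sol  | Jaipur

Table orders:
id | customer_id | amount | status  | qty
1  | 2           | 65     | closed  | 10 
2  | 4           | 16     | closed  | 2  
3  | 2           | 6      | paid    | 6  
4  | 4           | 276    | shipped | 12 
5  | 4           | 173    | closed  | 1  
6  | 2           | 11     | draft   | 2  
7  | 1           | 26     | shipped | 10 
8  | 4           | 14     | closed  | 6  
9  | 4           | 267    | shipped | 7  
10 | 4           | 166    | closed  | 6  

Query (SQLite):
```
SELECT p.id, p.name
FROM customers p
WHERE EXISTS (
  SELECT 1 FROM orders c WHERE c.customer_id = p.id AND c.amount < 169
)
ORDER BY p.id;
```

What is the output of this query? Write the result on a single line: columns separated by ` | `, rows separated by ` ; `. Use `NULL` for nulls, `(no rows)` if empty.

1 | Raj ; 2 | Pia ; 4 | Sol

For each customers row, check whether any orders with matching customer_id has amount < 169.
Keep rows where that is true.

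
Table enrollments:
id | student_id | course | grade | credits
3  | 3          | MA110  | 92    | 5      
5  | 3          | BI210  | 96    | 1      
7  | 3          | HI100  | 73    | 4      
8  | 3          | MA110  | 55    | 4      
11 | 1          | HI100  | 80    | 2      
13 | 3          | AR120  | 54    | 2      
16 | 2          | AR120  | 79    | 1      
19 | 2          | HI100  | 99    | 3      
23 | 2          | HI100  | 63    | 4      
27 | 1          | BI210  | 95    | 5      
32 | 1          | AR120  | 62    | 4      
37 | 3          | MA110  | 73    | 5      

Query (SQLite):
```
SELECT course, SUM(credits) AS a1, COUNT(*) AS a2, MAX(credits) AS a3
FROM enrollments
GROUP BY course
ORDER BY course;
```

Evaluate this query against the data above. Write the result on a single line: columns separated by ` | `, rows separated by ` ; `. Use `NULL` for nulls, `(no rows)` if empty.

AR120 | 7 | 3 | 4 ; BI210 | 6 | 2 | 5 ; HI100 | 13 | 4 | 4 ; MA110 | 14 | 3 | 5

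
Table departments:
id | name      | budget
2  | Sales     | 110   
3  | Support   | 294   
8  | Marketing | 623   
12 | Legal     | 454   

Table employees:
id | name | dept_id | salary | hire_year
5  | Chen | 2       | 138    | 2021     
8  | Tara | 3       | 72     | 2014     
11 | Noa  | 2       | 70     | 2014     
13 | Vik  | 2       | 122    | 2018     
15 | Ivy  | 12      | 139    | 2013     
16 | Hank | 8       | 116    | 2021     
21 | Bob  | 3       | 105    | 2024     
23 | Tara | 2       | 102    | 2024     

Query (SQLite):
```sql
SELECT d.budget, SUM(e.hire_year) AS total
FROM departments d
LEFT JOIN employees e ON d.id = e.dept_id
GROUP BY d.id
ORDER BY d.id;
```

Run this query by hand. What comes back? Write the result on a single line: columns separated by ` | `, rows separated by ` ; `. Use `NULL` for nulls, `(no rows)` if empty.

110 | 8077 ; 294 | 4038 ; 623 | 2021 ; 454 | 2013

LEFT JOIN keeps every departments row; unmatched ones get NULL for employees columns.
Group by departments.id and compute SUM(e.hire_year). SUM over an all-NULL group is NULL.
  2: ids {5, 11, 13, 23} → SUM(e.hire_year)=8077
  3: ids {8, 21} → SUM(e.hire_year)=4038
  8: ids {16} → SUM(e.hire_year)=2021
  12: ids {15} → SUM(e.hire_year)=2013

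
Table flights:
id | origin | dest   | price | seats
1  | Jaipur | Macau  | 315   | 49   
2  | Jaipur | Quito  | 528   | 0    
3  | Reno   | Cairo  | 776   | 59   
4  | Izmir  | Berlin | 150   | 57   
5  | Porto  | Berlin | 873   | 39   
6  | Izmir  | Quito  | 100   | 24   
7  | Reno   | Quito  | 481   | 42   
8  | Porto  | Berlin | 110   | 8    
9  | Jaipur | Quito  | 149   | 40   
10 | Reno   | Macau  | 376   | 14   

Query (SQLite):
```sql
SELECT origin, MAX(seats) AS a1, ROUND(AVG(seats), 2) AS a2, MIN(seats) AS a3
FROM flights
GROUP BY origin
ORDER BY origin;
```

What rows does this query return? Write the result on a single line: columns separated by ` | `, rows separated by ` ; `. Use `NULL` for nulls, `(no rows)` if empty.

Izmir | 57 | 40.5 | 24 ; Jaipur | 49 | 29.67 | 0 ; Porto | 39 | 23.5 | 8 ; Reno | 59 | 38.33 | 14

Group flights by origin.
Per group compute: MAX(seats), ROUND(AVG(seats), 2), MIN(seats).
  Izmir: ids {4, 6} → MAX(seats)=57, ROUND(AVG(seats), 2)=40.5, MIN(seats)=24
  Jaipur: ids {1, 2, 9} → MAX(seats)=49, ROUND(AVG(seats), 2)=29.67, MIN(seats)=0
  Porto: ids {5, 8} → MAX(seats)=39, ROUND(AVG(seats), 2)=23.5, MIN(seats)=8
  Reno: ids {3, 7, 10} → MAX(seats)=59, ROUND(AVG(seats), 2)=38.33, MIN(seats)=14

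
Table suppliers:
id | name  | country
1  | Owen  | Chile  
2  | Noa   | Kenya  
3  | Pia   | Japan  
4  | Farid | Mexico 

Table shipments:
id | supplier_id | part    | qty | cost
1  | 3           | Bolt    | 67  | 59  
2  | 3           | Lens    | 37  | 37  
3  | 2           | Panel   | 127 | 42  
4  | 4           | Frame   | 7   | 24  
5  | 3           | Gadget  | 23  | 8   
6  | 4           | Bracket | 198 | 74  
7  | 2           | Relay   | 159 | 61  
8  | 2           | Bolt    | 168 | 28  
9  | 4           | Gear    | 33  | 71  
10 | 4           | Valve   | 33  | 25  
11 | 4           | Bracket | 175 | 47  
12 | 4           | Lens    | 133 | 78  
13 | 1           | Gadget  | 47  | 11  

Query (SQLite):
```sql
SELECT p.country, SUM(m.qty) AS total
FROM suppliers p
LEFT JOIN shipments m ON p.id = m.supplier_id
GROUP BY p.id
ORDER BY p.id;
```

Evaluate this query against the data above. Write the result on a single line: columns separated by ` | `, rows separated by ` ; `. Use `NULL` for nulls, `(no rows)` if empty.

Chile | 47 ; Kenya | 454 ; Japan | 127 ; Mexico | 579

LEFT JOIN keeps every suppliers row; unmatched ones get NULL for shipments columns.
Group by suppliers.id and compute SUM(m.qty). SUM over an all-NULL group is NULL.
  1: ids {13} → SUM(m.qty)=47
  2: ids {3, 7, 8} → SUM(m.qty)=454
  3: ids {1, 2, 5} → SUM(m.qty)=127
  4: ids {4, 6, 9, 10, 11, 12} → SUM(m.qty)=579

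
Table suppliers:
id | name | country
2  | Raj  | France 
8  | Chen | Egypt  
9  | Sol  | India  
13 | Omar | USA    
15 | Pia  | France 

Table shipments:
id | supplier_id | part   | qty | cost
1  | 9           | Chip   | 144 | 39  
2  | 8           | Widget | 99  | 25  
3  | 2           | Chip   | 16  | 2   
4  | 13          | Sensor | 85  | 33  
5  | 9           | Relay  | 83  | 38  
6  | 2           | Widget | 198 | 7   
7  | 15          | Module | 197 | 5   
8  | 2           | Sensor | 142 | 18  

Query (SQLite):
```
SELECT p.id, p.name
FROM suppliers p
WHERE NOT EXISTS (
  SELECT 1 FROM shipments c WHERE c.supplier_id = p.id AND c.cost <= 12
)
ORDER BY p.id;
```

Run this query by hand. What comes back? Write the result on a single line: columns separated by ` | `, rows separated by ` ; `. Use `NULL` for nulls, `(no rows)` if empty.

For each suppliers row, check whether any shipments with matching supplier_id has cost <= 12.
Keep rows where that is false.

8 | Chen ; 9 | Sol ; 13 | Omar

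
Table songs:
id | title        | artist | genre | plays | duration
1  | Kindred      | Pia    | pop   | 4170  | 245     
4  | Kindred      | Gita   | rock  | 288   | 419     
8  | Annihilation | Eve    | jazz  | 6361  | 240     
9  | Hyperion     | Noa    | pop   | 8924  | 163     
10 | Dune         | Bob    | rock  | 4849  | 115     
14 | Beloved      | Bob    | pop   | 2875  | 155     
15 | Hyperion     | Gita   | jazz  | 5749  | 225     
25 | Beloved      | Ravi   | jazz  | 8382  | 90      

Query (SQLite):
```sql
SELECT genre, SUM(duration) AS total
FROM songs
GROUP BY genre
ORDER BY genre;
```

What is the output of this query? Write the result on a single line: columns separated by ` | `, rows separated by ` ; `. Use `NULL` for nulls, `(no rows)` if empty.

jazz | 555 ; pop | 563 ; rock | 534

Partition songs by genre; compute SUM(duration) within each group.
  jazz: ids {8, 15, 25} → SUM(duration)=555
  pop: ids {1, 9, 14} → SUM(duration)=563
  rock: ids {4, 10} → SUM(duration)=534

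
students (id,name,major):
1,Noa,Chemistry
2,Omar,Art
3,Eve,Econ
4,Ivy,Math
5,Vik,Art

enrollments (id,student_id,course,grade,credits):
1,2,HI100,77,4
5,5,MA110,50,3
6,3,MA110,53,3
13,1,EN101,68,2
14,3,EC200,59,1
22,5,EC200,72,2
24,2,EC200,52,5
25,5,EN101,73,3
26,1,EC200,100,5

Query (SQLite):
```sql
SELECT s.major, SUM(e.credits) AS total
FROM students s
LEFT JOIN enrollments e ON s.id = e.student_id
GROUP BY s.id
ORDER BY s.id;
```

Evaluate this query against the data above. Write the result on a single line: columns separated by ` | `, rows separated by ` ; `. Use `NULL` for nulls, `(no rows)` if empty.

LEFT JOIN keeps every students row; unmatched ones get NULL for enrollments columns.
Group by students.id and compute SUM(e.credits). SUM over an all-NULL group is NULL.
  1: ids {13, 26} → SUM(e.credits)=7
  2: ids {1, 24} → SUM(e.credits)=9
  3: ids {6, 14} → SUM(e.credits)=4
  4: ids {—} → SUM(e.credits)=NULL
  5: ids {5, 22, 25} → SUM(e.credits)=8

Chemistry | 7 ; Art | 9 ; Econ | 4 ; Math | NULL ; Art | 8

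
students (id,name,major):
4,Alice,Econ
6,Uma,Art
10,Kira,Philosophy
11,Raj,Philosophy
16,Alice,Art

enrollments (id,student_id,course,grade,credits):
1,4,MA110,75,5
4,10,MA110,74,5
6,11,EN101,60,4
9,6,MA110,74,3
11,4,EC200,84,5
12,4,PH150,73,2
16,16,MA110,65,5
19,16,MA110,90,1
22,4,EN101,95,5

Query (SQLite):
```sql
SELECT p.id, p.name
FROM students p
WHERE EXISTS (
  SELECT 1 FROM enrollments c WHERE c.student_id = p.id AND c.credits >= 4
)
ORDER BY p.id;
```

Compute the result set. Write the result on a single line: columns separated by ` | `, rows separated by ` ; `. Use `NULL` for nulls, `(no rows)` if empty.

4 | Alice ; 10 | Kira ; 11 | Raj ; 16 | Alice

For each students row, check whether any enrollments with matching student_id has credits >= 4.
Keep rows where that is true.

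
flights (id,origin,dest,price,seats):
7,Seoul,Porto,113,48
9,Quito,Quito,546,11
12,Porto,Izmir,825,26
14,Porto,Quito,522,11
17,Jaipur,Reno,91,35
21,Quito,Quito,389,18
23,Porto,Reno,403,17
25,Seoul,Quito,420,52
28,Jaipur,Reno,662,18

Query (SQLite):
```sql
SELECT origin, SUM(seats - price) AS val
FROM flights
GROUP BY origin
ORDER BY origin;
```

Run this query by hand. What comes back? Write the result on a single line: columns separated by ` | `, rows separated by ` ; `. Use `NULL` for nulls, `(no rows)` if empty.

For each row compute seats - price.
Group by origin; take SUM of the expression per group.
  Jaipur: ids {17, 28} → SUM(seats - price)=-700
  Porto: ids {12, 14, 23} → SUM(seats - price)=-1696
  Quito: ids {9, 21} → SUM(seats - price)=-906
  Seoul: ids {7, 25} → SUM(seats - price)=-433

Jaipur | -700 ; Porto | -1696 ; Quito | -906 ; Seoul | -433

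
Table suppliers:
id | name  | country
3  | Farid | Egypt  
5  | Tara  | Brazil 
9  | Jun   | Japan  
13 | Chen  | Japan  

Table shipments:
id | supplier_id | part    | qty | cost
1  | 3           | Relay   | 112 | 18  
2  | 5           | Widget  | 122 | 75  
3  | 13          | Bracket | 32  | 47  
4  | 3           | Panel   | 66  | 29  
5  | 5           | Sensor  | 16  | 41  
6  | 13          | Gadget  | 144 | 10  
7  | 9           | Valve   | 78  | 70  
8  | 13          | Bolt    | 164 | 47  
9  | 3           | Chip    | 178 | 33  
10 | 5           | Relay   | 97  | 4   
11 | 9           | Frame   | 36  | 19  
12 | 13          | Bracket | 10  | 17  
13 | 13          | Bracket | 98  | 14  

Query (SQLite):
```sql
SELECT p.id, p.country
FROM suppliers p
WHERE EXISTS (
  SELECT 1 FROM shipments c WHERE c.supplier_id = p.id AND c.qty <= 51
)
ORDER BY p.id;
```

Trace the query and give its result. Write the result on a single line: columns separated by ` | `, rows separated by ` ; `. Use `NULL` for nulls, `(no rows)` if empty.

For each suppliers row, check whether any shipments with matching supplier_id has qty <= 51.
Keep rows where that is true.

5 | Brazil ; 9 | Japan ; 13 | Japan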